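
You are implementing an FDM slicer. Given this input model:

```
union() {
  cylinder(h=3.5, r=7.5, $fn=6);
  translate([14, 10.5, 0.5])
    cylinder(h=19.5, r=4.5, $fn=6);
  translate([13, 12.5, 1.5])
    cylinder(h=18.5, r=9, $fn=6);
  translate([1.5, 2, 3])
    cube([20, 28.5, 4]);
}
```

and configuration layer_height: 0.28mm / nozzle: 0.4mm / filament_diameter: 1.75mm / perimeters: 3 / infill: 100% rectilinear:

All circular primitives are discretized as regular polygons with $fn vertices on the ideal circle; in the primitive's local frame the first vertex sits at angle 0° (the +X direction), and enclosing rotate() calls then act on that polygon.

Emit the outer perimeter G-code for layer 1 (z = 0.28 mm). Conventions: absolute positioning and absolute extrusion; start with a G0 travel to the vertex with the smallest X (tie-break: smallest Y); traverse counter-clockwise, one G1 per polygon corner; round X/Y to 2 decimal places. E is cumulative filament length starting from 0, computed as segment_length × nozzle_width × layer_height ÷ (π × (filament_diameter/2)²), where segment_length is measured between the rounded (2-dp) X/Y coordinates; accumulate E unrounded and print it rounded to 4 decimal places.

G0 X-7.50 Y0.00 Z0.28
G1 X-3.75 Y-6.50 E0.3494
G1 X3.75 Y-6.50 E0.6987
G1 X7.50 Y0.00 E1.0481
G1 X3.75 Y6.50 E1.3975
G1 X-3.75 Y6.50 E1.7467
G1 X-7.50 Y0.00 E2.0962

At z = 0.28 mm: the cylinder: section is a regular 6-gon, circumradius r=7.5; the cylinder at (14, 10.5) is not intersected at this z (z outside [0.5, 20]); the cylinder at (13, 12.5) is absent (z outside [1.5, 20]); the cube at (1.5, 2) is not intersected at this z (z outside [3, 7]); Taking the union: only the r=7.5 cylinder is present, so the union is just that shape — 1 connected region. The outline is a single polygon with 6 vertices. Extrusion per mm of travel: 0.4 × 0.28 / (π × 0.875²) = 0.046564. Accumulating E over each segment gives final E = 2.0962.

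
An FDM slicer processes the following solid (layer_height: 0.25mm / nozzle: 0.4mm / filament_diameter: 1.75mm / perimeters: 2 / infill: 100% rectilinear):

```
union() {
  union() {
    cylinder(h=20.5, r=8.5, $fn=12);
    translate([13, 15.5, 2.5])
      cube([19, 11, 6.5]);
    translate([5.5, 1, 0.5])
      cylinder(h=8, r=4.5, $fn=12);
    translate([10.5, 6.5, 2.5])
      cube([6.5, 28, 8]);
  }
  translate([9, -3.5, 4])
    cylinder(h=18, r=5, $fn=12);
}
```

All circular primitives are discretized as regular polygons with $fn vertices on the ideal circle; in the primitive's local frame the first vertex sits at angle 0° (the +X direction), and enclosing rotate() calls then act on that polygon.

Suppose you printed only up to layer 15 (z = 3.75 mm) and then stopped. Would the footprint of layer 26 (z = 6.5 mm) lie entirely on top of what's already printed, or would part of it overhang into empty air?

Compare the two slices. At z = 3.75: the r=8.5 cylinder contributes a regular 12-gon of circumradius 8.5 (area = (12/2)·8.500²·sin(360°/12) = 216.75 mm²); the 19×11 cube at (13, 15.5) contributes its full rectangle (area 209.00 mm²); the r=4.5 cylinder at (5.5, 1) contributes a regular 12-gon of circumradius 4.5 (area = (12/2)·4.500²·sin(360°/12) = 60.75 mm²); the cube at (10.5, 6.5) (footprint 6.5×28) is included at this height (area 182.00 mm²); Merging all regions: the regions partially overlap — summed areas 668.50 mm² minus the doubly-counted overlap 94.43 mm² gives 574.07 mm² — area = 574.07 mm²; the cylinder at (9, -3.5) is absent (z outside [4, 22]); Merging all regions: only that combined region is present, so the union is just that shape — area = 574.07 mm². At z = 6.5: the r=8.5 cylinder gives a regular 12-gon of circumradius 8.5 (constant along its height) (area = (12/2)·8.500²·sin(360°/12) = 216.75 mm²); the cube at (13, 15.5) (footprint 19×11) is included at this height (area 209.00 mm²); the r=4.5 cylinder at (5.5, 1) gives a regular 12-gon of circumradius 4.5 (constant along its height) (area = (12/2)·4.500²·sin(360°/12) = 60.75 mm²); the 6.5×28 cube at (10.5, 6.5) contributes its full rectangle (area 182.00 mm²); Taking the union: the regions partially overlap — summed areas 668.50 mm² minus the doubly-counted overlap 94.43 mm² gives 574.07 mm² — area = 574.07 mm²; the r=5 cylinder at (9, -3.5) gives a regular 12-gon of circumradius 5 (constant along its height) (area = (12/2)·5.000²·sin(360°/12) = 75.00 mm²); Combining (union): the regions partially overlap — summed areas 649.07 mm² minus the doubly-counted overlap 25.49 mm² gives 623.58 mm² — area = 623.58 mm². Checking containment: at z = 6.5 the cross-section extends beyond the z = 3.75 cross-section by about 49.51 mm².

part overhangs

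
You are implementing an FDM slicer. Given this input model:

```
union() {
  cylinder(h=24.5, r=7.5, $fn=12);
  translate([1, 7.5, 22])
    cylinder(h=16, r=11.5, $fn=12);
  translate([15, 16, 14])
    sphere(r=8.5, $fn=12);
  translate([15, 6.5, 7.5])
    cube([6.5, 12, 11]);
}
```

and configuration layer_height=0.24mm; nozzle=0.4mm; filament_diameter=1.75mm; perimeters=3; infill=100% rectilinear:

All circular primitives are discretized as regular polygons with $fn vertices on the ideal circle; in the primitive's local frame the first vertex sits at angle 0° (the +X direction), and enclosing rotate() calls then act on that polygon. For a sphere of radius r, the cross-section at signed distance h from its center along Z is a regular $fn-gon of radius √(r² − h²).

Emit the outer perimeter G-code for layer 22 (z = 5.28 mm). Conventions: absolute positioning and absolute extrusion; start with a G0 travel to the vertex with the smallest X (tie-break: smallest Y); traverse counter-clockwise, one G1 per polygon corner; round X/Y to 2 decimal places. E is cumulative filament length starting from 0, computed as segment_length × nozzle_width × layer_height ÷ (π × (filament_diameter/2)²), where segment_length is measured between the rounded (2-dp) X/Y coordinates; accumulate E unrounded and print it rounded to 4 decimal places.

G0 X-7.50 Y0.00 Z5.28
G1 X-6.50 Y-3.75 E0.1549
G1 X-3.75 Y-6.50 E0.3101
G1 X0.00 Y-7.50 E0.4650
G1 X3.75 Y-6.50 E0.6199
G1 X6.50 Y-3.75 E0.7751
G1 X7.50 Y0.00 E0.9300
G1 X6.50 Y3.75 E1.0849
G1 X3.75 Y6.50 E1.2402
G1 X0.00 Y7.50 E1.3951
G1 X-3.75 Y6.50 E1.5500
G1 X-6.50 Y3.75 E1.7052
G1 X-7.50 Y0.00 E1.8601

At z = 5.28 mm: the cylinder: section is a regular 12-gon, circumradius r=7.5; the cylinder at (1, 7.5) is absent (z outside [22, 38]); the sphere at (15, 16) does not reach this height (|z−center|=8.720 > r=8.5); the cube at (15, 6.5) is absent (z outside [7.5, 18.5]); Combining (union): only the r=7.5 cylinder is present, so the union is just that shape — 1 connected region. The outline is a single polygon with 12 vertices. Extrusion per mm of travel: 0.4 × 0.24 / (π × 0.875²) = 0.039912. Accumulating E over each segment gives final E = 1.8601.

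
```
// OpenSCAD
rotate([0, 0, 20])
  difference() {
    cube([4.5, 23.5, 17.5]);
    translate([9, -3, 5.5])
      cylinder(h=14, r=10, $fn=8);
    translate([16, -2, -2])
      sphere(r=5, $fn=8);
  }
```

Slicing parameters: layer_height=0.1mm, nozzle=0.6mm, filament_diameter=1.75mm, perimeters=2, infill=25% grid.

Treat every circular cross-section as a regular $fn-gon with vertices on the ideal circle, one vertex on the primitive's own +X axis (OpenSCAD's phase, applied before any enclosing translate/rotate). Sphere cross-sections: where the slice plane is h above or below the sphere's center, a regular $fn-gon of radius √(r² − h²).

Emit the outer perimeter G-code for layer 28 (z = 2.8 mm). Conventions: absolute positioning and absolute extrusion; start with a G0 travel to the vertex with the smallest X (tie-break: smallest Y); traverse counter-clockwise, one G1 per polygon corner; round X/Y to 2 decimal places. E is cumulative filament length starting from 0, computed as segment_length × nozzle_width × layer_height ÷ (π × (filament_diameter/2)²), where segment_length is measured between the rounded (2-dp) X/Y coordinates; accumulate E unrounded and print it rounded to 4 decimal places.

At z = 2.8 mm: the cube is present — its section is the full 4.5×23.5 rectangle; the cylinder at (9, -3) does not reach this height (z outside [5.5, 19.5]); the sphere at (16, -2): section is a regular 8-gon, circumradius = √(r²−h²) = √(5²−4.8²) = 1.400; Subtracting the remaining from the first: starting from the 4.5×23.5 cube, the r=5 sphere at (16, -2) misses the remaining region (no effect) — 1 connected region; (rotated 20° about Z; rotation is an isometry so areas/perimeters/island counts are preserved). The outline is a single polygon with 4 vertices. Extrusion per mm of travel: 0.6 × 0.1 / (π × 0.875²) = 0.024945. Accumulating E over each segment gives final E = 1.3969.

G0 X-8.04 Y22.08 Z2.80
G1 X0.00 Y0.00 E0.5862
G1 X4.23 Y1.54 E0.6985
G1 X-3.81 Y23.62 E1.2846
G1 X-8.04 Y22.08 E1.3969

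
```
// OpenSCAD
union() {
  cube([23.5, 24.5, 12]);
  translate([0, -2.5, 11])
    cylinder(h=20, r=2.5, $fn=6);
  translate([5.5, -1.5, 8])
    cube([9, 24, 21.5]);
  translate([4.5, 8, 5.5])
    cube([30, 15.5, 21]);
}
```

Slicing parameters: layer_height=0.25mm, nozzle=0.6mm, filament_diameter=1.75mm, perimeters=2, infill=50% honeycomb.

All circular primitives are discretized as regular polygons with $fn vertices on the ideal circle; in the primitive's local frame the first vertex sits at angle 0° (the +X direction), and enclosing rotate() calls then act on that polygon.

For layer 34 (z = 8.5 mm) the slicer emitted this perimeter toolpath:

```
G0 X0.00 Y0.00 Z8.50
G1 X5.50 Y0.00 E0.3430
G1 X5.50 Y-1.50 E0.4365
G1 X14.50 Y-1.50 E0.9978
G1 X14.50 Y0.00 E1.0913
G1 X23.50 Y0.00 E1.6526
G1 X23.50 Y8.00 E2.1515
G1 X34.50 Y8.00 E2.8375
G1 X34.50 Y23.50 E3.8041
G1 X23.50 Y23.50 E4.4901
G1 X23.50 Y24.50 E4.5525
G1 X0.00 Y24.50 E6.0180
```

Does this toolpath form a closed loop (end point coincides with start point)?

Start point (G0): (0.00, 0.00). End point (last G1): the path does not return to the start — open.

no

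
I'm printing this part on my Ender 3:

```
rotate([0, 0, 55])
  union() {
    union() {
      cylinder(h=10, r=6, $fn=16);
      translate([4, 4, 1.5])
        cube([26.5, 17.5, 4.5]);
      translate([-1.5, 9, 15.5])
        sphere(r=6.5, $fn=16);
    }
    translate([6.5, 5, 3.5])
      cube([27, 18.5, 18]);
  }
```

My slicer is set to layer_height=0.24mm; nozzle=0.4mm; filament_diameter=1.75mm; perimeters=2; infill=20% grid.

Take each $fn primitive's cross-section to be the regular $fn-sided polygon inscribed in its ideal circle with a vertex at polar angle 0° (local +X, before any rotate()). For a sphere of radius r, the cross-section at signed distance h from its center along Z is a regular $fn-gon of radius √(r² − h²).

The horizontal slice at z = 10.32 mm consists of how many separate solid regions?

At z = 10.32 mm: the cylinder does not reach this height (z outside [0, 10]); the cube at (4, 4) does not reach this height (z outside [1.5, 6]); the r=6.5 sphere at (-1.5, 9) slices to a regular 16-gon of circumradius 3.927 (√(r²−h²) with h=5.18 from center); Taking the union: only the r=6.5 sphere at (-1.5, 9) is present, so the union is just that shape — 1 connected region; the 27×18.5 cube at (6.5, 5) contributes its full rectangle; Taking the union: the 2 present regions are separate (no shared area or edge), so areas and boundary lengths simply add and each stays a separate island — 2 connected regions; (rotated 55° about Z; rotation is an isometry so areas/perimeters/island counts are preserved). The result has 2 disconnected regions.

2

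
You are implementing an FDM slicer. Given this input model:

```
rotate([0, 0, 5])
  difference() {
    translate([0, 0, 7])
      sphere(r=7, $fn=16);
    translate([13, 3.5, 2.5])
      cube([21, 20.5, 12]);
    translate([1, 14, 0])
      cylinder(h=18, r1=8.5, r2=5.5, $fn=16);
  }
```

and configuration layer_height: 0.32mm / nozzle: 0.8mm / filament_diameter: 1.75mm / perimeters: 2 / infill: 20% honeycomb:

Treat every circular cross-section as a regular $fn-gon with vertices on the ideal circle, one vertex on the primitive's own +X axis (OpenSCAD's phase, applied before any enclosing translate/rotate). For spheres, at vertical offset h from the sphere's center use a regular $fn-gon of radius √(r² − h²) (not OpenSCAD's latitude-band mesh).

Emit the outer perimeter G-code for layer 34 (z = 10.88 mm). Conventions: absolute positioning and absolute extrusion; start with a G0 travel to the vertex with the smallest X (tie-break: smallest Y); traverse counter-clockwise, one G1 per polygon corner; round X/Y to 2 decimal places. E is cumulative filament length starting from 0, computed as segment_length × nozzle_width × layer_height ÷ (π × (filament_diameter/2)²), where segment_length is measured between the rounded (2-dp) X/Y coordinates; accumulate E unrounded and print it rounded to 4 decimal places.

G0 X-5.80 Y-0.51 Z10.88
G1 X-5.17 Y-2.69 E0.2415
G1 X-3.75 Y-4.46 E0.4830
G1 X-1.75 Y-5.56 E0.7260
G1 X0.51 Y-5.80 E0.9679
G1 X2.69 Y-5.17 E1.2094
G1 X4.46 Y-3.75 E1.4509
G1 X5.56 Y-1.75 E1.6938
G1 X5.80 Y0.51 E1.9357
G1 X5.17 Y2.69 E2.1772
G1 X3.75 Y4.46 E2.4188
G1 X1.75 Y5.56 E2.6617
G1 X-0.51 Y5.80 E2.9036
G1 X-2.69 Y5.17 E3.1451
G1 X-4.46 Y3.75 E3.3866
G1 X-5.56 Y1.75 E3.6296
G1 X-5.80 Y-0.51 E3.8714

At z = 10.88 mm: the r=7 sphere slices to a regular 16-gon of circumradius 5.826 (√(r²−h²) with h=3.88 from center); the cube at (13, 3.5) (footprint 21×20.5) is included at this height; the cone at (1, 14) contributes a regular 16-gon of circumradius 6.687 (interpolated between r1=8.5 and r2=5.5 at t=0.604); Taking the first minus the rest: starting from the r=7 sphere, the 21×20.5 cube at (13, 3.5) misses the remaining region (no effect); the cone at (1, 14) misses the remaining region (no effect) — 1 connected region; (rotated 5° about Z; rotation is an isometry so areas/perimeters/island counts are preserved). The outline is a single polygon with 16 vertices. Extrusion per mm of travel: 0.8 × 0.32 / (π × 0.875²) = 0.106432. Accumulating E over each segment gives final E = 3.8714.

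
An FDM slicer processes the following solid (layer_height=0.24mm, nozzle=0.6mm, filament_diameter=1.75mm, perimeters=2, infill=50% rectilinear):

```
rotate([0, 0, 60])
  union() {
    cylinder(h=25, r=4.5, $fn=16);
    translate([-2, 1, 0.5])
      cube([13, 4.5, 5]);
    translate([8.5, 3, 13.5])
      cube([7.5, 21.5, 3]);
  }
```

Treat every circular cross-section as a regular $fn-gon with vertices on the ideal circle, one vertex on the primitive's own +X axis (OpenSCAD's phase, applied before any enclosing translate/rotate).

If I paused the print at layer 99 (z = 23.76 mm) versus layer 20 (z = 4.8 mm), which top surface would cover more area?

Layer 99 (z = 23.76): the r=4.5 cylinder contributes a regular 16-gon of circumradius 4.5 (area = (16/2)·4.500²·sin(360°/16) = 61.99 mm²); the cube at (-2, 1) is absent (z outside [0.5, 5.5]); the cube at (8.5, 3) does not reach this height (z outside [13.5, 16.5]); Merging all regions: only the r=4.5 cylinder is present, so the union is just that shape — area = 61.99 mm²; (whole slice rotated 60° about Z — lengths, areas and connectivity unchanged). So its area = 61.99 mm². Layer 20 (z = 4.8): the cylinder: section is a regular 16-gon, circumradius r=4.5 (area = (16/2)·4.500²·sin(360°/16) = 61.99 mm²); the 13×4.5 cube at (-2, 1) contributes its full rectangle (area 58.50 mm²); the cube at (8.5, 3) does not reach this height (z outside [13.5, 16.5]); Merging all regions: the regions partially overlap — summed areas 120.49 mm² minus the doubly-counted overlap 17.68 mm² gives 102.81 mm² — area = 102.81 mm²; (whole slice rotated 60° about Z — lengths, areas and connectivity unchanged). So its area = 102.81 mm². Layer 20 is larger (102.81 vs 61.99 mm²).

layer 20 (z = 4.8 mm)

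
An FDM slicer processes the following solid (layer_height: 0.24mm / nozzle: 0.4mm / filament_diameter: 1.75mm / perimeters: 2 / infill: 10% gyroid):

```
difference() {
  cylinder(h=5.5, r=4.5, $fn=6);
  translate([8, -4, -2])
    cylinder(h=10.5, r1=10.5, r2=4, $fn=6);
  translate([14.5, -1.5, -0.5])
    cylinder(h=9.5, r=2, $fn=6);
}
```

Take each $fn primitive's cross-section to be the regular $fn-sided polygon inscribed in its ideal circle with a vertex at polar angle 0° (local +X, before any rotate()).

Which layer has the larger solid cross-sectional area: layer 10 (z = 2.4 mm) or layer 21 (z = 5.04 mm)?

Layer 10 (z = 2.4): the r=4.5 cylinder gives a regular 6-gon of circumradius 4.5 (constant along its height) (area = (6/2)·4.500²·sin(360°/6) = 52.61 mm²); the cone at (8, -4) contributes a regular 6-gon of circumradius 7.776 (interpolated between r1=10.5 and r2=4 at t=0.419) (area = (6/2)·7.776²·sin(360°/6) = 157.10 mm²); the cylinder at (14.5, -1.5): section is a regular 6-gon, circumradius r=2 (area = (6/2)·2.000²·sin(360°/6) = 10.39 mm²); After the difference (first − rest): starting from the r=4.5 cylinder (52.61 mm²), the cone at (8, -4) partially overlaps it — only the 9.34 mm² overlap (of its 157.10 mm²) is removed, clipping the outline; the r=2 cylinder at (14.5, -1.5) misses the remaining region (no effect) — area = 43.27 mm². So its area = 43.27 mm². Layer 21 (z = 5.04): the r=4.5 cylinder contributes a regular 6-gon of circumradius 4.5 (area = (6/2)·4.500²·sin(360°/6) = 52.61 mm²); the cone at (8, -4): at t=0.670 of its height the radius interpolates to r₁+(r₂−r₁)t = 6.142, giving a regular 6-gon of that circumradius (area = (6/2)·6.142²·sin(360°/6) = 98.01 mm²); the r=2 cylinder at (14.5, -1.5) contributes a regular 6-gon of circumradius 2 (area = (6/2)·2.000²·sin(360°/6) = 10.39 mm²); After the difference (first − rest): starting from the r=4.5 cylinder (52.61 mm²), the cone at (8, -4) partially overlaps it — only the 1.34 mm² overlap (of its 98.01 mm²) is removed, clipping the outline; the r=2 cylinder at (14.5, -1.5) misses the remaining region (no effect) — area = 51.27 mm². So its area = 51.27 mm². Layer 21 is larger (51.27 vs 43.27 mm²).

layer 21 (z = 5.04 mm)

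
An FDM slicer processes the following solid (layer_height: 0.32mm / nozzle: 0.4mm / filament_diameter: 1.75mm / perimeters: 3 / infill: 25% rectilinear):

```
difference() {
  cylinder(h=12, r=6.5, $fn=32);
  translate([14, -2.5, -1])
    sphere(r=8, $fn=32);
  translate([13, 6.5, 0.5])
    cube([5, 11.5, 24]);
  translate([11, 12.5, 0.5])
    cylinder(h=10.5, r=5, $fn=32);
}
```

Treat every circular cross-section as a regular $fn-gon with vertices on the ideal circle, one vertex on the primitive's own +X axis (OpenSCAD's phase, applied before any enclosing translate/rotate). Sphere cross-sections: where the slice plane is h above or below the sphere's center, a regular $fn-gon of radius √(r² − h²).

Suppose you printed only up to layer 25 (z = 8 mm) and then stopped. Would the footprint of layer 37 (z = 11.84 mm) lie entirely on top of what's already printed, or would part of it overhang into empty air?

entirely on top

Compare the two slices. At z = 8: the r=6.5 cylinder gives a regular 32-gon of circumradius 6.5 (constant along its height) (area = (32/2)·6.500²·sin(360°/32) = 131.88 mm²); the sphere at (14, -2.5) is not intersected at this z (|z−center|=9.000 > r=8); the cube at (13, 6.5) (footprint 5×11.5) is included at this height (area 57.50 mm²); the r=5 cylinder at (11, 12.5) gives a regular 32-gon of circumradius 5 (constant along its height) (area = (32/2)·5.000²·sin(360°/32) = 78.04 mm²); Taking the first minus the rest: starting from the r=6.5 cylinder (131.88 mm²), the 5×11.5 cube at (13, 6.5) misses the remaining region (no effect); the r=5 cylinder at (11, 12.5) misses the remaining region (no effect) — area = 131.88 mm². At z = 11.84: the r=6.5 cylinder contributes a regular 32-gon of circumradius 6.5 (area = (32/2)·6.500²·sin(360°/32) = 131.88 mm²); the sphere at (14, -2.5) is not intersected at this z (|z−center|=12.840 > r=8); the cube at (13, 6.5) is present — its section is the full 5×11.5 rectangle (area 57.50 mm²); the cylinder at (11, 12.5) does not reach this height (z outside [0.5, 11]); Subtracting the remaining from the first: starting from the r=6.5 cylinder (131.88 mm²), the 5×11.5 cube at (13, 6.5) misses the remaining region (no effect) — area = 131.88 mm². Checking containment: the cross-section at z = 11.84 is a subset of the cross-section at z = 8.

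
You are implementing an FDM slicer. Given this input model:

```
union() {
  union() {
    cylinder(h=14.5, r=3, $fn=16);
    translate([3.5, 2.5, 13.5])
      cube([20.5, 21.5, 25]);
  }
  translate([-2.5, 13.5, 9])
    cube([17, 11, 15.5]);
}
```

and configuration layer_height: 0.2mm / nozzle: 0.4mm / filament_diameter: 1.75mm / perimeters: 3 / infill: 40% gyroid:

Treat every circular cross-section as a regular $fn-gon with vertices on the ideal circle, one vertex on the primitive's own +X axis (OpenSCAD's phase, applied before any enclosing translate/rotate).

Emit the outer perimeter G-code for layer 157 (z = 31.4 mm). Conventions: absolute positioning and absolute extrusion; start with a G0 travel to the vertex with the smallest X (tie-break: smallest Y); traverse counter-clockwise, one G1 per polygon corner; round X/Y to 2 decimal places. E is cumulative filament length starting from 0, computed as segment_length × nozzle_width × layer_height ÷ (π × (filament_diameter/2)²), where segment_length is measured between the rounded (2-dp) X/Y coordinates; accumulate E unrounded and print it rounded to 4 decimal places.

At z = 31.4 mm: the cylinder is not intersected at this z (z outside [0, 14.5]); the cube at (3.5, 2.5) is present — its section is the full 20.5×21.5 rectangle; Combining (union): only the 20.5×21.5 cube at (3.5, 2.5) is present, so the union is just that shape — 1 connected region; the cube at (-2.5, 13.5) is not intersected at this z (z outside [9, 24.5]); Combining (union): only the result so far is present, so the union is just that shape — 1 connected region. The outline is a single polygon with 4 vertices. Extrusion per mm of travel: 0.4 × 0.2 / (π × 0.875²) = 0.033260. Accumulating E over each segment gives final E = 2.7939.

G0 X3.50 Y2.50 Z31.40
G1 X24.00 Y2.50 E0.6818
G1 X24.00 Y24.00 E1.3969
G1 X3.50 Y24.00 E2.0788
G1 X3.50 Y2.50 E2.7939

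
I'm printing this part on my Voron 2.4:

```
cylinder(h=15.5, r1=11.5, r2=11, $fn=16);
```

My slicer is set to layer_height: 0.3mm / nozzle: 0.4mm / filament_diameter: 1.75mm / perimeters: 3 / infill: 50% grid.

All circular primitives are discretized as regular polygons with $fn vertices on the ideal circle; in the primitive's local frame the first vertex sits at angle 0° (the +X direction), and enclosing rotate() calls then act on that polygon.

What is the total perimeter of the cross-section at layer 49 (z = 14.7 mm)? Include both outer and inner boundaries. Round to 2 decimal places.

At z = 14.7 mm: the cone: at t=0.948 of its height the radius interpolates to r₁+(r₂−r₁)t = 11.026, giving a regular 16-gon of that circumradius (perimeter = 2·16·11.026·sin(180°/16) = 68.83 mm). Overall, the cross-section is a single solid region. Total boundary length (outer) = 68.83 mm.

68.83 mm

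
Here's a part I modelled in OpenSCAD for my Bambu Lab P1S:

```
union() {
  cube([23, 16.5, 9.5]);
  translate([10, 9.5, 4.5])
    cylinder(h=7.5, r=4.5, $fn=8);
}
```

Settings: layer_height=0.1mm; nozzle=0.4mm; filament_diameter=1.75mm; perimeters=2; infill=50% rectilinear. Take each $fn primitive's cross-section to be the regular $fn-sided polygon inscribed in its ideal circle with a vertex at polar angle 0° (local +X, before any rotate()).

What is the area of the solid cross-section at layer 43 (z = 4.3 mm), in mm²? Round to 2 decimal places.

379.50 mm²

At z = 4.3 mm: the 23×16.5 cube contributes its full rectangle (area 379.50 mm²); the cylinder at (10, 9.5) is absent (z outside [4.5, 12]); Merging all regions: only the 23×16.5 cube is present, so the union is just that shape — area = 379.50 mm². Overall, the cross-section is a single solid region. Net area = 379.50 mm².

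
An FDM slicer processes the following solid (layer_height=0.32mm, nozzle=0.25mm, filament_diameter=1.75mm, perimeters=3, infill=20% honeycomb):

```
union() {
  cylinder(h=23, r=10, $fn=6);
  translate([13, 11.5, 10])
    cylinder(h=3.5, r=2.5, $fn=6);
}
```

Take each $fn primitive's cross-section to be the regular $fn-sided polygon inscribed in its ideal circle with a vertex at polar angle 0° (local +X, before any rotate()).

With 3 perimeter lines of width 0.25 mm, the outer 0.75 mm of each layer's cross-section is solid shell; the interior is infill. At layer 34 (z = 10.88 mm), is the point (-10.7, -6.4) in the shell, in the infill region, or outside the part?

outside

At z = 10.88 mm: the r=10 cylinder contributes a regular 6-gon of circumradius 10; the r=2.5 cylinder at (13, 11.5) contributes a regular 6-gon of circumradius 2.5; Taking the union: the 2 present regions are separate (no shared area or edge), so areas and boundary lengths simply add and each stays a separate island — 2 connected regions. Overall, the cross-section has 2 separate islands. The nearest boundary edge runs (-5.00, -8.66)→(-10.00, 0.00); distance from the point to it = 3.81 mm. The point is not inside any of the regions above, so it lies outside the cross-section (3.81 mm from the nearest boundary).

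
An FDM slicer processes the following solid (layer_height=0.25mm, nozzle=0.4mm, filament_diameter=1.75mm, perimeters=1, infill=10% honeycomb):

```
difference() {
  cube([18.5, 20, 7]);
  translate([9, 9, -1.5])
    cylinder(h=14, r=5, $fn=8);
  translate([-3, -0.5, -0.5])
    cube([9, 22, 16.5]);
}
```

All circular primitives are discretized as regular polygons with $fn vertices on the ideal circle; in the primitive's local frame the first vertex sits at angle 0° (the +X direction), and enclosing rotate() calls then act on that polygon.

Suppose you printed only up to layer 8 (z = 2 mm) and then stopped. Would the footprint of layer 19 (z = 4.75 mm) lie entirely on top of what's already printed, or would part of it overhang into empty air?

entirely on top

Compare the two slices. At z = 2: the cube (footprint 18.5×20) is included at this height (area 370.00 mm²); the cylinder at (9, 9): section is a regular 8-gon, circumradius r=5 (area = (8/2)·5.000²·sin(360°/8) = 70.71 mm²); the 9×22 cube at (-3, -0.5) contributes its full rectangle (area 198.00 mm²); After the difference (first − rest): starting from the 18.5×20 cube (370.00 mm²), the r=5 cylinder at (9, 9) lies wholly inside it (removes its full 70.71 mm² and its 30.61 mm outline becomes a hole wall); the 9×22 cube at (-3, -0.5) partially overlaps it — only the 110.92 mm² overlap (of its 198.00 mm²) is removed, clipping the outline — area = 188.37 mm². At z = 4.75: the cube is present — its section is the full 18.5×20 rectangle (area 370.00 mm²); the r=5 cylinder at (9, 9) gives a regular 8-gon of circumradius 5 (constant along its height) (area = (8/2)·5.000²·sin(360°/8) = 70.71 mm²); the cube at (-3, -0.5) (footprint 9×22) is included at this height (area 198.00 mm²); After the difference (first − rest): starting from the 18.5×20 cube (370.00 mm²), the r=5 cylinder at (9, 9) lies wholly inside it (removes its full 70.71 mm² and its 30.61 mm outline becomes a hole wall); the 9×22 cube at (-3, -0.5) partially overlaps it — only the 110.92 mm² overlap (of its 198.00 mm²) is removed, clipping the outline — area = 188.37 mm². Checking containment: the cross-section at z = 4.75 is a subset of the cross-section at z = 2.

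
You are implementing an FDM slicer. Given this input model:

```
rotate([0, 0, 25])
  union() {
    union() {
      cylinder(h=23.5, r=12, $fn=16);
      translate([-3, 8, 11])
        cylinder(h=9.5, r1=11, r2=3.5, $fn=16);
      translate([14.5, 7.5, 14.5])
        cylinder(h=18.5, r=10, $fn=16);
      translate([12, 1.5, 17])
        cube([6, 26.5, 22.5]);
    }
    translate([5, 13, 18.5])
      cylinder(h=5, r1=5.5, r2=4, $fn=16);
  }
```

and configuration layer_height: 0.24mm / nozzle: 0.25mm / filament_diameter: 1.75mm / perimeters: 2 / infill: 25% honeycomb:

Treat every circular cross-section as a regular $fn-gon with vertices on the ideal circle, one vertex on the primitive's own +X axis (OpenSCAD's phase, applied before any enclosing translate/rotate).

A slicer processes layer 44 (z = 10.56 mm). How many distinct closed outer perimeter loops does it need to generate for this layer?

1

At z = 10.56 mm: the cylinder: section is a regular 16-gon, circumradius r=12; the cone at (-3, 8) is not intersected at this z (z outside [11, 20.5]); the cylinder at (14.5, 7.5) is absent (z outside [14.5, 33]); the cube at (12, 1.5) is absent (z outside [17, 39.5]); Combining (union): only the r=12 cylinder is present, so the union is just that shape — 1 connected region; the cone at (5, 13) is not intersected at this z (z outside [18.5, 23.5]); Merging all regions: only the result so far is present, so the union is just that shape — 1 connected region; (whole slice rotated 25° about Z — lengths, areas and connectivity unchanged). The result has 1 disconnected region.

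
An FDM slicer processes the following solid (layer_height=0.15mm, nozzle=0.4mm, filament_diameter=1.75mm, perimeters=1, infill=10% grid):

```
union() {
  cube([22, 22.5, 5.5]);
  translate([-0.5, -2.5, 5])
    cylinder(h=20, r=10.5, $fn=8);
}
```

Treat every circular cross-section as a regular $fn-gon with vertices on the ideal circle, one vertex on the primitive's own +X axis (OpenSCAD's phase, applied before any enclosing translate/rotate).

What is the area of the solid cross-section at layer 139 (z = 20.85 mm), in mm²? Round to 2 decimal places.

311.83 mm²

At z = 20.85 mm: the cube is absent (z outside [0, 5.5]); the cylinder at (-0.5, -2.5): section is a regular 8-gon, circumradius r=10.5 (area = (8/2)·10.500²·sin(360°/8) = 311.83 mm²); Merging all regions: only the r=10.5 cylinder at (-0.5, -2.5) is present, so the union is just that shape — area = 311.83 mm². Overall, the cross-section is a single solid region. Net area = 311.83 mm².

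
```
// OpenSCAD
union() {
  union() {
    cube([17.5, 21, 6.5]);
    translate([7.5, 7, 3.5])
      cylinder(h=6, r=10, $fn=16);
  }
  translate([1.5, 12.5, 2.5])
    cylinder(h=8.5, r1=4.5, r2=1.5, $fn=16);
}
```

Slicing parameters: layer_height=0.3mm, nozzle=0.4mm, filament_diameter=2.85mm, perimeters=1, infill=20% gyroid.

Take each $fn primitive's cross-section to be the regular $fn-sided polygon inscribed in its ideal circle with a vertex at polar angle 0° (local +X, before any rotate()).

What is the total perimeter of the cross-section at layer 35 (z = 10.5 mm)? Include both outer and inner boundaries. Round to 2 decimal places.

At z = 10.5 mm: the cube does not reach this height (z outside [0, 6.5]); the cylinder at (7.5, 7) does not reach this height (z outside [3.5, 9.5]); Taking the union: nothing is present at this height; the cone at (1.5, 12.5): at t=0.941 of its height the radius interpolates to r₁+(r₂−r₁)t = 1.676, giving a regular 16-gon of that circumradius (perimeter = 2·16·1.676·sin(180°/16) = 10.47 mm); Taking the union: only the cone at (1.5, 12.5) is present, so the union is just that shape — boundary = 10.47 mm. Overall, the cross-section is a single solid region. Total boundary length (outer) = 10.47 mm.

10.47 mm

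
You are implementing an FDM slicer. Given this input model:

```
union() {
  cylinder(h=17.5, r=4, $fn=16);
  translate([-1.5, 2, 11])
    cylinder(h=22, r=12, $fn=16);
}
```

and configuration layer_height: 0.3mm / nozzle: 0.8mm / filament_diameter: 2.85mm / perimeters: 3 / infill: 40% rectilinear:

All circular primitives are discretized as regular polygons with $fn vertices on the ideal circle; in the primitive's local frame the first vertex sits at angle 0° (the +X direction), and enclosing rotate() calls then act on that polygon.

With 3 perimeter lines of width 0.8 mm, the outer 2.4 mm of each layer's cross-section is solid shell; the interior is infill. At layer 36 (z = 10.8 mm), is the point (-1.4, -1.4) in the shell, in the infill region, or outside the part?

At z = 10.8 mm: the cylinder: section is a regular 16-gon, circumradius r=4; the cylinder at (-1.5, 2) does not reach this height (z outside [11, 33]); Merging all regions: only the r=4 cylinder is present, so the union is just that shape — 1 connected region. Overall, the cross-section is a single solid region. The nearest boundary edge runs (-3.70, -1.53)→(-2.83, -2.83); distance from the point to it = 1.98 mm. The point is inside the cross-section, 1.98 mm from the nearest boundary — within the 2.4 mm shell band (3 × 0.8).

shell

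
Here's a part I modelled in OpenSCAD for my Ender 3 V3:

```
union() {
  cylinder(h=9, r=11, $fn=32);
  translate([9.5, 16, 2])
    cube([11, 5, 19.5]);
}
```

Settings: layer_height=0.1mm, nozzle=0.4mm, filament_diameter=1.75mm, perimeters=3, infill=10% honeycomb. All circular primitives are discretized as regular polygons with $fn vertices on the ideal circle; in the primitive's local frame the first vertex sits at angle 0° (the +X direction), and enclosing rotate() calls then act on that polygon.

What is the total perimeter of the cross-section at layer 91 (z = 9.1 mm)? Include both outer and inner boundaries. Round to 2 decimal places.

At z = 9.1 mm: the cylinder is absent (z outside [0, 9]); the cube at (9.5, 16) is present — its section is the full 11×5 rectangle (perimeter 32.00 mm); Merging all regions: only the 11×5 cube at (9.5, 16) is present, so the union is just that shape — boundary = 32.00 mm. Overall, the cross-section is a single solid region. Total boundary length (outer) = 32.00 mm.

32.00 mm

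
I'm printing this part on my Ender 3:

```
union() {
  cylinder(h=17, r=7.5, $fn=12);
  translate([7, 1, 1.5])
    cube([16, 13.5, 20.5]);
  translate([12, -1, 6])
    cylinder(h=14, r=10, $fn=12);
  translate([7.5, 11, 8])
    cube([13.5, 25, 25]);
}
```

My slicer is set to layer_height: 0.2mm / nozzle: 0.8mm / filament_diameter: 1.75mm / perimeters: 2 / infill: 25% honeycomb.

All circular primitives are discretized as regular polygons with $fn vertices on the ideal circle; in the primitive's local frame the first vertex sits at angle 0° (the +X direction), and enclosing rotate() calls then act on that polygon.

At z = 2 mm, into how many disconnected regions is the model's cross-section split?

At z = 2 mm: the r=7.5 cylinder gives a regular 12-gon of circumradius 7.5 (constant along its height); the cube at (7, 1) (footprint 16×13.5) is included at this height; the cylinder at (12, -1) does not reach this height (z outside [6, 20]); the cube at (7.5, 11) is absent (z outside [8, 33]); Combining (union): the regions partially overlap (shared area 0.10 mm²), so overlapping operands fuse into one piece — 1 connected region. The result has 1 disconnected region.

1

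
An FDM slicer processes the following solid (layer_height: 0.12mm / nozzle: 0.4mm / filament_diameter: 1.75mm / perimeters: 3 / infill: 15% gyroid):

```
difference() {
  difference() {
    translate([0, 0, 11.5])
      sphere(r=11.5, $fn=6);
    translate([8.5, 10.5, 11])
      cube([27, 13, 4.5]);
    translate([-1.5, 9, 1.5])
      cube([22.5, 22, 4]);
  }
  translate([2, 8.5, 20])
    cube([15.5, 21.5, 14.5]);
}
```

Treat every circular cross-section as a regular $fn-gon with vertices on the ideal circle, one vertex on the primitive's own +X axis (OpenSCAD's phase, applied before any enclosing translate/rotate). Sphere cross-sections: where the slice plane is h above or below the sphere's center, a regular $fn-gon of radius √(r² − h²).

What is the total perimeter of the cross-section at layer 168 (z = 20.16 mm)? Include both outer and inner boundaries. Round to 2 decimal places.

At z = 20.16 mm: the sphere: section is a regular 6-gon, circumradius = √(r²−h²) = √(11.5²−8.66²) = 7.567 (perimeter = 2·6·7.567·sin(180°/6) = 45.40 mm); the cube at (8.5, 10.5) does not reach this height (z outside [11, 15.5]); the cube at (-1.5, 9) does not reach this height (z outside [1.5, 5.5]); Taking the first minus the rest: none of the subtracted shapes is present at this height, so the r=11.5 sphere is unchanged — boundary = 45.40 mm; the 15.5×21.5 cube at (2, 8.5) contributes its full rectangle (perimeter 74.00 mm); Subtracting the remaining from the first: starting from that combined region, the 15.5×21.5 cube at (2, 8.5) misses the remaining region (no effect) — boundary = 45.40 mm. Overall, the cross-section is a single solid region. Total boundary length (outer) = 45.40 mm.

45.40 mm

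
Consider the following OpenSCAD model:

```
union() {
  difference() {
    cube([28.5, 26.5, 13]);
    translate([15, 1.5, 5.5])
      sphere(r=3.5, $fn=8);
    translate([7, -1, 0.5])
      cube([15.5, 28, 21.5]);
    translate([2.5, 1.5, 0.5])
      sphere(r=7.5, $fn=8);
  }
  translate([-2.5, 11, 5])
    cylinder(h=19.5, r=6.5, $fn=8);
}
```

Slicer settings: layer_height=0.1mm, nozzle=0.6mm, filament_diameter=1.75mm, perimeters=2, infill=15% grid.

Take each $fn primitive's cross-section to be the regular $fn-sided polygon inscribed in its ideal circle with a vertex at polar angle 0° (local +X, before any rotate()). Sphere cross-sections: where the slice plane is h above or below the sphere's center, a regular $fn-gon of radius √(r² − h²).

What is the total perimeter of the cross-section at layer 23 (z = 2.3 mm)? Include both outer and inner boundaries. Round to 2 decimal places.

At z = 2.3 mm: the cube (footprint 28.5×26.5) is included at this height (perimeter 110.00 mm); the r=3.5 sphere at (15, 1.5) contributes a regular 8-gon of circumradius √(3.5²−3.2²) = 1.418 (perimeter = 2·8·1.418·sin(180°/8) = 8.68 mm); the cube at (7, -1) (footprint 15.5×28) is included at this height (perimeter 87.00 mm); the r=7.5 sphere at (2.5, 1.5) contributes a regular 8-gon of circumradius √(7.5²−1.8²) = 7.281 (perimeter = 2·8·7.281·sin(180°/8) = 44.58 mm); After the difference (first − rest): starting from the 28.5×26.5 cube, the r=3.5 sphere at (15, 1.5) lies wholly inside it (removes its full 5.69 mm² and its 8.68 mm outline becomes a hole wall); the 15.5×28 cube at (7, -1) partially overlaps it — only the 405.06 mm² overlap (of its 434.00 mm²) is removed, clipping the outline; the r=7.5 sphere at (2.5, 1.5) partially overlaps it — only the 55.98 mm² overlap (of its 149.93 mm²) is removed, clipping the outline — boundary = 117.91 mm; the cylinder at (-2.5, 11) does not reach this height (z outside [5, 24.5]); Combining (union): only the result so far is present, so the union is just that shape — boundary = 117.91 mm. Overall, the cross-section has 2 separate islands. Total boundary length (outer) = 117.91 mm.

117.91 mm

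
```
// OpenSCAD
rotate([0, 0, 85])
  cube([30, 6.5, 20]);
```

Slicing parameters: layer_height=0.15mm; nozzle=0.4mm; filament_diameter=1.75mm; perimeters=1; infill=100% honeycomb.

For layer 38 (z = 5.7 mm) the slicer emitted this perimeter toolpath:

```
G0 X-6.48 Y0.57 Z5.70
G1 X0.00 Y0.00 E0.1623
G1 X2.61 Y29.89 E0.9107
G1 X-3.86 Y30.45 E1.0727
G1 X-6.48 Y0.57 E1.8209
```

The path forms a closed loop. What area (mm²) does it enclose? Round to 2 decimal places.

194.98 mm²

Apply the shoelace formula to the sequence of (X, Y) vertices; enclosed area = 194.98 mm².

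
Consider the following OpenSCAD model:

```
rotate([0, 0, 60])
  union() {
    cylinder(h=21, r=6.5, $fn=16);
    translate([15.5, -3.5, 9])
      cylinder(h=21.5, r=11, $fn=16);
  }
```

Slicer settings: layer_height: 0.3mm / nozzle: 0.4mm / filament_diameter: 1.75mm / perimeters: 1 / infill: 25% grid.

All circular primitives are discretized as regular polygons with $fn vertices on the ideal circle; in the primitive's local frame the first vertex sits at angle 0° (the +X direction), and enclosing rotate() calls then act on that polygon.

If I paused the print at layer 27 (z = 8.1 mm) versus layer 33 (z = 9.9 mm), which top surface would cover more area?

layer 33 (z = 9.9 mm)

Layer 27 (z = 8.1): the r=6.5 cylinder gives a regular 16-gon of circumradius 6.5 (constant along its height) (area = (16/2)·6.500²·sin(360°/16) = 129.35 mm²); the cylinder at (15.5, -3.5) does not reach this height (z outside [9, 30.5]); Combining (union): only the r=6.5 cylinder is present, so the union is just that shape — area = 129.35 mm²; (rotated 60° about Z; rotation is an isometry so areas/perimeters/island counts are preserved). So its area = 129.35 mm². Layer 33 (z = 9.9): the cylinder: section is a regular 16-gon, circumradius r=6.5 (area = (16/2)·6.500²·sin(360°/16) = 129.35 mm²); the cylinder at (15.5, -3.5): section is a regular 16-gon, circumradius r=11 (area = (16/2)·11.000²·sin(360°/16) = 370.44 mm²); Merging all regions: the regions partially overlap — summed areas 499.78 mm² minus the doubly-counted overlap 6.15 mm² gives 493.64 mm² — area = 493.64 mm²; (rotated 60° about Z; rotation is an isometry so areas/perimeters/island counts are preserved). So its area = 493.64 mm². Layer 33 is larger (493.64 vs 129.35 mm²).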